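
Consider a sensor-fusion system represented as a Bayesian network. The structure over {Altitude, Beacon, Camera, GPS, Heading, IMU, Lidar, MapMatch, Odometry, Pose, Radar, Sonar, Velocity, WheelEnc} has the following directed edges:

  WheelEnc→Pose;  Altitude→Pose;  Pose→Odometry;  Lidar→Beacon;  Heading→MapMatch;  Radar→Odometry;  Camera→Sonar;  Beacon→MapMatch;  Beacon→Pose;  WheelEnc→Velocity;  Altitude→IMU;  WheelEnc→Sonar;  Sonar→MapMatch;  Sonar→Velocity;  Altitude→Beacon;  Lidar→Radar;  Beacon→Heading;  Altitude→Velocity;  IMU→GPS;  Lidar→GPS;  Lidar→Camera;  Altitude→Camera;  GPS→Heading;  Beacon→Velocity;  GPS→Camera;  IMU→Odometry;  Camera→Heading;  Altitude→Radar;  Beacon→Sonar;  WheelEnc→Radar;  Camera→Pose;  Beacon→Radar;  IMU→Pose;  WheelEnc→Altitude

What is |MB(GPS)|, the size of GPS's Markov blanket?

6

By definition, MB(GPS) is built from GPS's parents, GPS's children, and the co-parents of GPS.
Pa(GPS) = {IMU, Lidar}.
GPS has children Camera, Heading.
Other parents of GPS's children:
  Camera also has parents Altitude, Lidar.
  Heading also has parents Beacon, Camera.
MB(GPS) = {Altitude, Beacon, Camera, Heading, IMU, Lidar}, which has 6 nodes.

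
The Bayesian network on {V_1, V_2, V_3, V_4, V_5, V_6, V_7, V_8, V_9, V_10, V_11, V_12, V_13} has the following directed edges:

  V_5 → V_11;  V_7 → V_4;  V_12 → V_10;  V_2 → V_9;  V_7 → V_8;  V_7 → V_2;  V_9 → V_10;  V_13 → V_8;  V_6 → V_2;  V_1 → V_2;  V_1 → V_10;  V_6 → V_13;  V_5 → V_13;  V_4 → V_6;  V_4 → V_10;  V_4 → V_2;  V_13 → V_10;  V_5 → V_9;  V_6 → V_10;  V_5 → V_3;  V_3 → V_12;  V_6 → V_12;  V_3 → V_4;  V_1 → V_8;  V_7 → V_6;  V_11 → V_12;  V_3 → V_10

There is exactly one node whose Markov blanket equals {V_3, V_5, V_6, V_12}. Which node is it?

The target node must have every member of {V_3, V_5, V_6, V_12} as a parent, child, or co-parent, and no others.
Parents of V_11: V_5; children: V_12; co-parents: V_3, V_6.
These exactly cover the given set, so the node is V_11.

V_11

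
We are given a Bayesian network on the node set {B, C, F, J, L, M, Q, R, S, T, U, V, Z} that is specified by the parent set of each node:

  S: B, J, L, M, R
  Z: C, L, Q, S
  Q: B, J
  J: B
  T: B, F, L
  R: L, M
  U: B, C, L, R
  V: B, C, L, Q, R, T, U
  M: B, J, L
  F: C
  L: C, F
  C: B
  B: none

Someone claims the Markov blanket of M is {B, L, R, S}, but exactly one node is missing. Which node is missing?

J

M has parents B, J, L.
Ch(M) = {R, S}.
Other parents of M's children:
  parents(R) \ {M} = {L}.
  parents(S) \ {M} = {B, J, L, R}.
MB(M) = {B, J, L, R, S}.
Comparing with the claimed set, J is missing.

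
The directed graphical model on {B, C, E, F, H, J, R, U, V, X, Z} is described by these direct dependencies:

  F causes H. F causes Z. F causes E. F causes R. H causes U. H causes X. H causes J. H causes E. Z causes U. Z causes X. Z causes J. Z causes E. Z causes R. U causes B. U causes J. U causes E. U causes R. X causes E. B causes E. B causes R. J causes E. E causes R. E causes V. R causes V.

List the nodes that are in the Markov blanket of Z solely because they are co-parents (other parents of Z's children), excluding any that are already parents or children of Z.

{B, H}

Children of Z: E, J, R, U, X.
  U also has parent H.
  X's other parent is H.
  J also has parents H, U.
  E also has parents B, F, H, J, U, X.
  parents(R) \ {Z} = {B, E, F, U}.
Excluding nodes already adjacent to Z (E, F, J, R, U, X), the co-parent-only contribution is {B, H}.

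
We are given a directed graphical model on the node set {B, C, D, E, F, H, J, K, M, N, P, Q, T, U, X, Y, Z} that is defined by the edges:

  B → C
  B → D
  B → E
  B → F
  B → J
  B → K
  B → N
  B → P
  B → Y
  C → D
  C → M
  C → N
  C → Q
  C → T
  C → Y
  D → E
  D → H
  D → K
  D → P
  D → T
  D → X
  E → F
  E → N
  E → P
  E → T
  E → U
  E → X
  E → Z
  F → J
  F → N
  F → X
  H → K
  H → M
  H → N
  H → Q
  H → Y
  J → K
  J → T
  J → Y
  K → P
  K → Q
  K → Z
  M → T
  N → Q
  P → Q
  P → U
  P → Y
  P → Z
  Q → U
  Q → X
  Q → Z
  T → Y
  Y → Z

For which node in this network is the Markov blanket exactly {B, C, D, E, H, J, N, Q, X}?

The target node must have every member of {B, C, D, E, H, J, N, Q, X} as a parent, child, or co-parent, and no others.
Parents of F: B, E; children: J, N, X; co-parents: B, C, D, E, H, Q.
These exactly cover the given set, so the node is F.

F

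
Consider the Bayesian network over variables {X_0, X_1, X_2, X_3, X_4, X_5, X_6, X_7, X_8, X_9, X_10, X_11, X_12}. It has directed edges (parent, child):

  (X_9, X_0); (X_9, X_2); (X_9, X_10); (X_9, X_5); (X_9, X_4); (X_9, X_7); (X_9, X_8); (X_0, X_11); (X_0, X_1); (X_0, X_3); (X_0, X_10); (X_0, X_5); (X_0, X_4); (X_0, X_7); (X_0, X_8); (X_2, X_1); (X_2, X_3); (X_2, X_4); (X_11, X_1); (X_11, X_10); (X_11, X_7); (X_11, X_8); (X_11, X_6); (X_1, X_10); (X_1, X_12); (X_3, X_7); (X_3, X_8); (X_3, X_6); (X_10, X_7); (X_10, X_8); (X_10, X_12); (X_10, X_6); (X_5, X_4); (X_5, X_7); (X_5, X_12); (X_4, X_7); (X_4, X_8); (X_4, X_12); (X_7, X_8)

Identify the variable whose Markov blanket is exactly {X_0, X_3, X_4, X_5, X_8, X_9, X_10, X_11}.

X_7

The target node must have every member of {X_0, X_3, X_4, X_5, X_8, X_9, X_10, X_11} as a parent, child, or co-parent, and no others.
Parents of X_7: X_0, X_3, X_4, X_5, X_9, X_10, X_11; children: X_8; co-parents: X_0, X_3, X_4, X_9, X_10, X_11.
These exactly cover the given set, so the node is X_7.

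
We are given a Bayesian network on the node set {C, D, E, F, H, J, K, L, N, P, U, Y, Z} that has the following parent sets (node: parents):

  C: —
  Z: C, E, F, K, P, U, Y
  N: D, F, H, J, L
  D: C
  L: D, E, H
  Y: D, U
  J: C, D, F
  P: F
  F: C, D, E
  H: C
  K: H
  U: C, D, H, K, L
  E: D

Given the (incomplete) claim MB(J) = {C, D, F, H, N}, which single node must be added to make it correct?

L

By definition, MB(J) is built from J's parents, J's children, and the co-parents of J.
Parents of J: C, D, F.
Ch(J) = {N}.
Parents of each child, excluding J:
  N's other parents are D, F, H, L.
MB(J) = {C, D, F, H, L, N}.
Comparing with the claimed set, L is missing.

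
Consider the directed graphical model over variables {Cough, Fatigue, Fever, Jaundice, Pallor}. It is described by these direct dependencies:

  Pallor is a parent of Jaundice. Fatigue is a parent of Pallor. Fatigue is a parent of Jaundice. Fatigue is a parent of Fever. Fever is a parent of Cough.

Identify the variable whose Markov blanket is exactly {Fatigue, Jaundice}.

Pallor

The target node must have every member of {Fatigue, Jaundice} as a parent, child, or co-parent, and no others.
Parents of Pallor: Fatigue; children: Jaundice; co-parents: Fatigue.
These exactly cover the given set, so the node is Pallor.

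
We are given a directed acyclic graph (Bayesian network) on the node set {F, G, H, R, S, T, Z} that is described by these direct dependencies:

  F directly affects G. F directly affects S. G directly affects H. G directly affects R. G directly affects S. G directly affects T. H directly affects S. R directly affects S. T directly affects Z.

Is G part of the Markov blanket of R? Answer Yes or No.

Yes

G is a parent of R.
So G ∈ MB(R).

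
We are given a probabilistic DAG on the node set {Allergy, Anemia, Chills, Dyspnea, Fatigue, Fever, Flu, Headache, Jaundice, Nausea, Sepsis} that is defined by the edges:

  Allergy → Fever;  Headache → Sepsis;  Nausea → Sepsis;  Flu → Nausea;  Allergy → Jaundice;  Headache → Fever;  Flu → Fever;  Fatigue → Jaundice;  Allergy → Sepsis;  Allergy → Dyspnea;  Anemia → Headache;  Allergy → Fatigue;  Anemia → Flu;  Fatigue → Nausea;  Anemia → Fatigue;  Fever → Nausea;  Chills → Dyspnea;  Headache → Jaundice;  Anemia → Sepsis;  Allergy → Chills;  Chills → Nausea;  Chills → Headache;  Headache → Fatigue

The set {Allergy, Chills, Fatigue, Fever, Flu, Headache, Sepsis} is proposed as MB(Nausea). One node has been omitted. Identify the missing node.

The Markov blanket of a node is its parents, its children, and the other parents of its children.
Nausea has child Sepsis.
Pa(Nausea) = {Chills, Fatigue, Fever, Flu}.
Other parents of Nausea's children:
  Sepsis's other parents are Allergy, Anemia, Headache.
MB(Nausea) = {Allergy, Anemia, Chills, Fatigue, Fever, Flu, Headache, Sepsis}.
Comparing with the claimed set, Anemia is missing.

Anemia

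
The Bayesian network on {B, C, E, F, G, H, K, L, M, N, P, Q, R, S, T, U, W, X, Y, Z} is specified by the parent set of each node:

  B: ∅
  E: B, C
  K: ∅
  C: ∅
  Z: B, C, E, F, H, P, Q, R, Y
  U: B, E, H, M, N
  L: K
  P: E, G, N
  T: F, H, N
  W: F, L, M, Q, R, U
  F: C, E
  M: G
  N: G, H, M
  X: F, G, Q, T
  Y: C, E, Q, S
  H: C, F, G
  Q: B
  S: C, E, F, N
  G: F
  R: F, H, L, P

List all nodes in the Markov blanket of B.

Recall MB(v) = parents ∪ children ∪ spouses, where spouses are the other parents of v's children.
Pa(B) = {}.
B's children: E, Q, U, Z.
For each child, the remaining parents (spouses of B):
  parents(E) \ {B} = {C}.
  Q: no additional parents.
  parents(U) \ {B} = {E, H, M, N}.
  parents(Z) \ {B} = {C, E, F, H, P, Q, R, Y}.
So the Markov blanket of B is {C, E, F, H, M, N, P, Q, R, U, Y, Z}.

{C, E, F, H, M, N, P, Q, R, U, Y, Z}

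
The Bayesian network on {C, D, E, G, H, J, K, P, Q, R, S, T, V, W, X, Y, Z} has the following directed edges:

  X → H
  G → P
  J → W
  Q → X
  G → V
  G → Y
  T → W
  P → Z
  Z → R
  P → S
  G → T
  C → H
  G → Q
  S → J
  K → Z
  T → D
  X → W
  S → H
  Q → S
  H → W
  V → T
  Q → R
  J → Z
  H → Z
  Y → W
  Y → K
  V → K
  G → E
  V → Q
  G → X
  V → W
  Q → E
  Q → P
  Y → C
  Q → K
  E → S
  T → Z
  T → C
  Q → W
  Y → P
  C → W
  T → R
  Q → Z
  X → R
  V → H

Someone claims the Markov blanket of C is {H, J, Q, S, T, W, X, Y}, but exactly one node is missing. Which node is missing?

V

The Markov blanket of a node is its parents, its children, and the other parents of its children.
Parents of C: T, Y.
Children of C: H, W.
Parents of each child, excluding C:
  H: S, V, X
  W: H, J, Q, T, V, X, Y
MB(C) = {H, J, Q, S, T, V, W, X, Y}.
Comparing with the claimed set, V is missing.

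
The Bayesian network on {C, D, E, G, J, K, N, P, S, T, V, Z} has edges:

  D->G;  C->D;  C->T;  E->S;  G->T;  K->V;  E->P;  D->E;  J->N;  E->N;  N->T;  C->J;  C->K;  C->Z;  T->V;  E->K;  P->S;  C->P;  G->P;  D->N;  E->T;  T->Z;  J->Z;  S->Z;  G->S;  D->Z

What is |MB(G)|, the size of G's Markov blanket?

Ch(G) = {P, S, T}.
Pa(G) = {D}.
Co-parents of G (other parents of its children):
  P's other parents are C, E.
  S's other parents are E, P.
  parents(T) \ {G} = {C, E, N}.
MB(G) = {C, D, E, N, P, S, T}, which has 7 nodes.

7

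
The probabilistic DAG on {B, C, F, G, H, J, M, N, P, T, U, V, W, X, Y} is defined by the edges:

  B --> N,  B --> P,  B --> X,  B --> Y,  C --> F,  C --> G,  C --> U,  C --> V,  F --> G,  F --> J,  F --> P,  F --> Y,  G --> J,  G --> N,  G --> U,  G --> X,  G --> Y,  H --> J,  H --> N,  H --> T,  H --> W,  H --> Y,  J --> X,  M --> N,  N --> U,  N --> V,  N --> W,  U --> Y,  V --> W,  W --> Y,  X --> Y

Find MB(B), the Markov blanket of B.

By definition, MB(B) is built from B's parents, B's children, and the co-parents of B.
Ch(B) = {N, P, X, Y}.
B has no parents.
Other parents of B's children:
  N's other parents are G, H, M.
  P also has parent F.
  X's other parents are G, J.
  Y's other parents are F, G, H, U, W, X.
MB(B) = {F, G, H, J, M, N, P, U, W, X, Y}.

{F, G, H, J, M, N, P, U, W, X, Y}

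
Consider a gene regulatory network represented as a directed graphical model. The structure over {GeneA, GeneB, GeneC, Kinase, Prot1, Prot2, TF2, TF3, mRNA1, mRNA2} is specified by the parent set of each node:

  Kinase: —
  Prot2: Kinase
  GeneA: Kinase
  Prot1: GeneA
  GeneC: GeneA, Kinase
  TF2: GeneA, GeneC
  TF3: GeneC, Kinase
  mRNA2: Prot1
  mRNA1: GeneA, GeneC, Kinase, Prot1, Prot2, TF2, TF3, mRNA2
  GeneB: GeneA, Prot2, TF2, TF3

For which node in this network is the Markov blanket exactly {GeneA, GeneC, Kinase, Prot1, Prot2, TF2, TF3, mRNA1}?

The target node must have every member of {GeneA, GeneC, Kinase, Prot1, Prot2, TF2, TF3, mRNA1} as a parent, child, or co-parent, and no others.
Parents of mRNA2: Prot1; children: mRNA1; co-parents: GeneA, GeneC, Kinase, Prot1, Prot2, TF2, TF3.
These exactly cover the given set, so the node is mRNA2.

mRNA2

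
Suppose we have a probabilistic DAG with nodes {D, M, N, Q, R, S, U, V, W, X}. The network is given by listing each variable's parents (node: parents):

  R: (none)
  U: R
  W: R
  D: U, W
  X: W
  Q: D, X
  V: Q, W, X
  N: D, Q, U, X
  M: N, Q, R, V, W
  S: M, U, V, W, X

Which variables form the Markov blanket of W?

{D, M, N, Q, R, S, U, V, X}

By definition, MB(W) is built from W's parents, W's children, and the co-parents of W.
Pa(W) = {R}.
W's children: D, M, S, V, X.
Parents of each child, excluding W:
  D also has parent U.
  X: no additional parents.
  V's other parents are Q, X.
  parents(M) \ {W} = {N, Q, R, V}.
  S also has parents M, U, V, X.
Union: {R} ∪ {D, M, S, V, X} ∪ {M, N, Q, R, U, V, X} = {D, M, N, Q, R, S, U, V, X}.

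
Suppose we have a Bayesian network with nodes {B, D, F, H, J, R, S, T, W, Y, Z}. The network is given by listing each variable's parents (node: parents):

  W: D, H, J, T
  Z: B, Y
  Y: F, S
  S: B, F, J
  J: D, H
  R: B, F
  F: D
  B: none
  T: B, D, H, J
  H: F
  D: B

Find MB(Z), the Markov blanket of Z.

Recall MB(v) = parents ∪ children ∪ spouses, where spouses are the other parents of v's children.
Z's parents: B, Y.
Z's children: none.
Z has no children, so there are no co-parents.
Taking the union gives {B, Y}.

{B, Y}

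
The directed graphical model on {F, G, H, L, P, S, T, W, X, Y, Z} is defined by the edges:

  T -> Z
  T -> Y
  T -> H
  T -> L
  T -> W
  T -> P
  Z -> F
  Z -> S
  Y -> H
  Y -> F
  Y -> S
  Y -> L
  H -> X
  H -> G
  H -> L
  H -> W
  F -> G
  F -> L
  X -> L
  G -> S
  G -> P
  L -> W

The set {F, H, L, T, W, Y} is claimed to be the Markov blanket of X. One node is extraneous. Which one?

W

Parents of X: H.
Ch(X) = {L}.
Other parents of X's children:
  L's other parents are F, H, T, Y.
MB(X) = {F, H, L, T, Y}.
W is neither a parent, child, nor co-parent of X, so it does not belong.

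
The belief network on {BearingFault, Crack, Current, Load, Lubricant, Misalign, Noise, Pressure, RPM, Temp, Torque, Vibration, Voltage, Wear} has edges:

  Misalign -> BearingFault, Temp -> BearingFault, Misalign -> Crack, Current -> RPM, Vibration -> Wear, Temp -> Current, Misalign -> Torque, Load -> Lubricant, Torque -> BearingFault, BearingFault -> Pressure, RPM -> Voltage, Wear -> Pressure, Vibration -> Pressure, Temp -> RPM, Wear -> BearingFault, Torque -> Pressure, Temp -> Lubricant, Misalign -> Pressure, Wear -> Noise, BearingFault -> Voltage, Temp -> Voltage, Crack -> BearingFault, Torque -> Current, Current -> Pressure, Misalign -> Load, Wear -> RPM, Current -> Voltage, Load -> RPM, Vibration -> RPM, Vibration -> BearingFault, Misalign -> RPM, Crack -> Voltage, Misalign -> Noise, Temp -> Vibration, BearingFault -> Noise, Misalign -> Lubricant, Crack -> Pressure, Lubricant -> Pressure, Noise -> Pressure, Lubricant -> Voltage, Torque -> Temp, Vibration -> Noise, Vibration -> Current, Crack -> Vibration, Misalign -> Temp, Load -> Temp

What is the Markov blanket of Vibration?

{BearingFault, Crack, Current, Load, Lubricant, Misalign, Noise, Pressure, RPM, Temp, Torque, Wear}

The Markov blanket of a node is its parents, its children, and the other parents of its children.
Vibration's parents: Crack, Temp.
Children of Vibration: BearingFault, Current, Noise, Pressure, RPM, Wear.
For each child, the remaining parents (spouses of Vibration):
  Wear has no other parent.
  parents(Current) \ {Vibration} = {Temp, Torque}.
  parents(BearingFault) \ {Vibration} = {Crack, Misalign, Temp, Torque, Wear}.
  RPM also has parents Current, Load, Misalign, Temp, Wear.
  Noise's other parents are BearingFault, Misalign, Wear.
  Pressure's other parents are BearingFault, Crack, Current, Lubricant, Misalign, Noise, Torque, Wear.
MB(Vibration) = {BearingFault, Crack, Current, Load, Lubricant, Misalign, Noise, Pressure, RPM, Temp, Torque, Wear}.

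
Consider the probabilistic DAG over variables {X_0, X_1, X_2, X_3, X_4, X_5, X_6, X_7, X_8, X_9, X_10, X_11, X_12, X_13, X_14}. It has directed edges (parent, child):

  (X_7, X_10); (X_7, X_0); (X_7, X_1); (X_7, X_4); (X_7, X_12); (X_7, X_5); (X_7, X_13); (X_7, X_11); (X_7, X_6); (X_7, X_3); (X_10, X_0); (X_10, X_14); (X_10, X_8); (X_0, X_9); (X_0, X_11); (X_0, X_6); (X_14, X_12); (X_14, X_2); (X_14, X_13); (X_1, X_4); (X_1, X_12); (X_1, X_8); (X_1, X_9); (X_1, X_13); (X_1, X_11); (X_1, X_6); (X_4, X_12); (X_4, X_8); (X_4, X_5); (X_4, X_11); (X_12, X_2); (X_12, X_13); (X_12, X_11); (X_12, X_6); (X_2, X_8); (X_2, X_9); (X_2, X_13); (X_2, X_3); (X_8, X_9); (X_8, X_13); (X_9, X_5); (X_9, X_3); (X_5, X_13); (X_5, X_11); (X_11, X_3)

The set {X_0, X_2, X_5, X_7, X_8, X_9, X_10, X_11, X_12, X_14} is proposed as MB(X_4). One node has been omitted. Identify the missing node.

Parents of X_4: X_1, X_7.
Children of X_4: X_5, X_8, X_11, X_12.
Parents of each child, excluding X_4:
  parents(X_12) \ {X_4} = {X_1, X_7, X_14}.
  parents(X_8) \ {X_4} = {X_1, X_2, X_10}.
  X_5 also has parents X_7, X_9.
  X_11 also has parents X_0, X_1, X_5, X_7, X_12.
MB(X_4) = {X_0, X_1, X_2, X_5, X_7, X_8, X_9, X_10, X_11, X_12, X_14}.
Comparing with the claimed set, X_1 is missing.

X_1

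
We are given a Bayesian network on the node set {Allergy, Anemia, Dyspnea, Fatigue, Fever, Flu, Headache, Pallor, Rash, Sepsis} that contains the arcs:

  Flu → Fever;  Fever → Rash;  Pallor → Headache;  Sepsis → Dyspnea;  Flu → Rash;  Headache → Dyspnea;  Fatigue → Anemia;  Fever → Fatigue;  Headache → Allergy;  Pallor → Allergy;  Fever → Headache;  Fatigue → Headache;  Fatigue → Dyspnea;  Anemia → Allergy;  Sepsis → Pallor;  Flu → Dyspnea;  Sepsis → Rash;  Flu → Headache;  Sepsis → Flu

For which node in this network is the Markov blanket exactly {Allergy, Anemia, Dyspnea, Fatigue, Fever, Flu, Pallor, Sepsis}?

Headache

The target node must have every member of {Allergy, Anemia, Dyspnea, Fatigue, Fever, Flu, Pallor, Sepsis} as a parent, child, or co-parent, and no others.
Parents of Headache: Fatigue, Fever, Flu, Pallor; children: Allergy, Dyspnea; co-parents: Anemia, Fatigue, Flu, Pallor, Sepsis.
These exactly cover the given set, so the node is Headache.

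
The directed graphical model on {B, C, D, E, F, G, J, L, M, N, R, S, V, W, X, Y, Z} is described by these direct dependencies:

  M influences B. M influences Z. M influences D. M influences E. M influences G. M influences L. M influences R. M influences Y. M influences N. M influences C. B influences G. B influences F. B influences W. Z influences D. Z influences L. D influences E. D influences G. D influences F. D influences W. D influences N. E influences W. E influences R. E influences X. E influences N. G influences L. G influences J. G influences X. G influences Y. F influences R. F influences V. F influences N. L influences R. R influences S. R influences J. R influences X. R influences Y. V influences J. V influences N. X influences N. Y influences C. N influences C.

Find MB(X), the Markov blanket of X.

{D, E, F, G, M, N, R, V}

X has child N.
Pa(X) = {E, G, R}.
Other parents of X's children:
  parents(N) \ {X} = {D, E, F, M, V}.
Union: {E, G, R} ∪ {N} ∪ {D, E, F, M, V} = {D, E, F, G, M, N, R, V}.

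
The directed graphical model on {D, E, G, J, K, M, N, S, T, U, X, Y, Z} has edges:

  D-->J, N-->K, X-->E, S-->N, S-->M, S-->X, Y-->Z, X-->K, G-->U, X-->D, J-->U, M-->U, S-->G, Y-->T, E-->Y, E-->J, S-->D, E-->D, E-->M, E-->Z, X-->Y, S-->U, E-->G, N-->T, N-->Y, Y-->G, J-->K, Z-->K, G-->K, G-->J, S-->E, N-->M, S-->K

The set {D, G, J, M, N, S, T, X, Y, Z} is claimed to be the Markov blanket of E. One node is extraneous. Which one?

E's parents: S, X.
Children of E: D, G, J, M, Y, Z.
Parents of each child, excluding E:
  D: S, X
  Y: N, X
  Z: Y
  G: S, Y
  J: D, G
  M: N, S
MB(E) = {D, G, J, M, N, S, X, Y, Z}.
T is neither a parent, child, nor co-parent of E, so it does not belong.

T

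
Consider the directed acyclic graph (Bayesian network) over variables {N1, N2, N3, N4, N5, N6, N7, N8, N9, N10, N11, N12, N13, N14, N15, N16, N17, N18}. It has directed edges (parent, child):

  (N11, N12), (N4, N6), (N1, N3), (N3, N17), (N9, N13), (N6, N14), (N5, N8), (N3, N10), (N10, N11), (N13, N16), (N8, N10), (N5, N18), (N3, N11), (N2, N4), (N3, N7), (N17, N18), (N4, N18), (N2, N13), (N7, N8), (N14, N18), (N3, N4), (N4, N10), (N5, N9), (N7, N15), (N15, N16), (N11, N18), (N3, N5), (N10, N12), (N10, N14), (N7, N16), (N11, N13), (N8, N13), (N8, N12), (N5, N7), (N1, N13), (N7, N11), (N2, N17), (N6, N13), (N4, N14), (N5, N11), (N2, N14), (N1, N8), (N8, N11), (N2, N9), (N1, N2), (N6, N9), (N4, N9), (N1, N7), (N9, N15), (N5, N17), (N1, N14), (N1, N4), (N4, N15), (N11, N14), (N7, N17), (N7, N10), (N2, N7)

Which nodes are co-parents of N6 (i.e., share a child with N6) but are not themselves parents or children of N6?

Children of N6: N9, N13, N14.
  parents(N9) \ {N6} = {N2, N4, N5}.
  parents(N13) \ {N6} = {N1, N2, N8, N9, N11}.
  N14's other parents are N1, N2, N4, N10, N11.
Excluding nodes already adjacent to N6 (N4, N9, N13, N14), the co-parent-only contribution is {N1, N2, N5, N8, N10, N11}.

{N1, N2, N5, N8, N10, N11}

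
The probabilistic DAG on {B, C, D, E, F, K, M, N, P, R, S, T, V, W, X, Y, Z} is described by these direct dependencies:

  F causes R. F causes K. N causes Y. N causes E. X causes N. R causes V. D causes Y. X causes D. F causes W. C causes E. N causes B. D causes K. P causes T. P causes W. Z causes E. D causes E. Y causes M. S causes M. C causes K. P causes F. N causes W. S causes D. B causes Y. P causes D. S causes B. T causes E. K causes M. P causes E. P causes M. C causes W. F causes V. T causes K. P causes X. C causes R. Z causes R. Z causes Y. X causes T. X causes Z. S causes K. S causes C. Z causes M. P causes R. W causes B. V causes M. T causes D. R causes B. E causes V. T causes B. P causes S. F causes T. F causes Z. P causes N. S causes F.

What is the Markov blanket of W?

Recall MB(v) = parents ∪ children ∪ spouses, where spouses are the other parents of v's children.
W has parents C, F, N, P.
Children of W: B.
For each child, the remaining parents (spouses of W):
  parents(B) \ {W} = {N, R, S, T}.
So the Markov blanket of W is {B, C, F, N, P, R, S, T}.

{B, C, F, N, P, R, S, T}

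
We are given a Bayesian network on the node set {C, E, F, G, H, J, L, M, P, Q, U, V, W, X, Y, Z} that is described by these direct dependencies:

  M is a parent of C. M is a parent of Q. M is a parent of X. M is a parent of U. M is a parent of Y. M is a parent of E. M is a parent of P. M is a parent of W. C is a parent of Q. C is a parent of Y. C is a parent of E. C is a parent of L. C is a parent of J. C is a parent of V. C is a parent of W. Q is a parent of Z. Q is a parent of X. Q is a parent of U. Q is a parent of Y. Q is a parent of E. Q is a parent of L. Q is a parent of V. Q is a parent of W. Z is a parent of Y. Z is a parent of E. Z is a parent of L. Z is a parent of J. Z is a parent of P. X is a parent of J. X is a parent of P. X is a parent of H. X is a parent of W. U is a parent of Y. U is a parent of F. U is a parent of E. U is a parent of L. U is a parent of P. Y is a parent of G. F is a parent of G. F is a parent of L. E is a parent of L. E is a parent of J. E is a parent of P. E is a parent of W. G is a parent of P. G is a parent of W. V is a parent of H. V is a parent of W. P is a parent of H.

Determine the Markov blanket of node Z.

{C, E, F, G, J, L, M, P, Q, U, X, Y}

Z has children E, J, L, P, Y.
Z's parents: Q.
Parents of each child, excluding Z:
  Y also has parents C, M, Q, U.
  parents(E) \ {Z} = {C, M, Q, U}.
  L also has parents C, E, F, Q, U.
  J also has parents C, E, X.
  P also has parents E, G, M, U, X.
MB(Z) = {C, E, F, G, J, L, M, P, Q, U, X, Y}.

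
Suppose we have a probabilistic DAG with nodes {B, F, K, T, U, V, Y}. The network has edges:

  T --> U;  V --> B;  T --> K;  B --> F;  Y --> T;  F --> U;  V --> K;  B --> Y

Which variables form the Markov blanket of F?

{B, T, U}

F's children: U.
Parents of F: B.
Other parents of F's children:
  U also has parent T.
Taking the union gives {B, T, U}.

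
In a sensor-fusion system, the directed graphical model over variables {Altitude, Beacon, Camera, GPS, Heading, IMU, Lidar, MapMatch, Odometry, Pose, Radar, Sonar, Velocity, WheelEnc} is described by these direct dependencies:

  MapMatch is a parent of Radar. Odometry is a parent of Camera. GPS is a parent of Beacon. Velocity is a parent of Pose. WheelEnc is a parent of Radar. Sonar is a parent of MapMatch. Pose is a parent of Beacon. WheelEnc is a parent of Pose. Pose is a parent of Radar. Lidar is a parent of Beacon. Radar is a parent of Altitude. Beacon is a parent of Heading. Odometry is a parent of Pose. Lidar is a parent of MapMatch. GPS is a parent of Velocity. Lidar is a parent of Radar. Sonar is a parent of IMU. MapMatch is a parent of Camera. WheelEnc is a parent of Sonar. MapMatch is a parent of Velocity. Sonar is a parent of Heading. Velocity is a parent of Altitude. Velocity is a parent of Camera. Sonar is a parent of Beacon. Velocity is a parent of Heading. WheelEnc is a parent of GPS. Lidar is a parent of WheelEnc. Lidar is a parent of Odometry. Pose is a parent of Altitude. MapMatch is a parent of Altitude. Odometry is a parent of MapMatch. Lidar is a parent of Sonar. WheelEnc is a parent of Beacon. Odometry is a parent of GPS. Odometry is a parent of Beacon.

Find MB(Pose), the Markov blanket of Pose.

Pose has children Altitude, Beacon, Radar.
Pose's parents: Odometry, Velocity, WheelEnc.
Other parents of Pose's children:
  Beacon's other parents are GPS, Lidar, Odometry, Sonar, WheelEnc.
  parents(Radar) \ {Pose} = {Lidar, MapMatch, WheelEnc}.
  Altitude also has parents MapMatch, Radar, Velocity.
MB(Pose) = {Altitude, Beacon, GPS, Lidar, MapMatch, Odometry, Radar, Sonar, Velocity, WheelEnc}.

{Altitude, Beacon, GPS, Lidar, MapMatch, Odometry, Radar, Sonar, Velocity, WheelEnc}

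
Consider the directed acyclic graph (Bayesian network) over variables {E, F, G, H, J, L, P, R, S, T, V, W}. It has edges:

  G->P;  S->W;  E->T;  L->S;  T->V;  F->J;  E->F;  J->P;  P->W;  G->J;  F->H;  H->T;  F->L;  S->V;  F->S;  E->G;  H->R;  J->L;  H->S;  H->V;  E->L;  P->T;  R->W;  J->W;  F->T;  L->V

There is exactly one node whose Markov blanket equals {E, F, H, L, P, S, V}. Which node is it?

The target node must have every member of {E, F, H, L, P, S, V} as a parent, child, or co-parent, and no others.
Parents of T: E, F, H, P; children: V; co-parents: H, L, S.
These exactly cover the given set, so the node is T.

T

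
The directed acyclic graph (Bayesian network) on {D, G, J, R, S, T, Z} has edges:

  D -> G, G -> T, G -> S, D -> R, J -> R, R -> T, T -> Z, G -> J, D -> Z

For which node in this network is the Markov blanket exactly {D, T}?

Z

The target node must have every member of {D, T} as a parent, child, or co-parent, and no others.
Parents of Z: D, T; children: none; co-parents: none.
These exactly cover the given set, so the node is Z.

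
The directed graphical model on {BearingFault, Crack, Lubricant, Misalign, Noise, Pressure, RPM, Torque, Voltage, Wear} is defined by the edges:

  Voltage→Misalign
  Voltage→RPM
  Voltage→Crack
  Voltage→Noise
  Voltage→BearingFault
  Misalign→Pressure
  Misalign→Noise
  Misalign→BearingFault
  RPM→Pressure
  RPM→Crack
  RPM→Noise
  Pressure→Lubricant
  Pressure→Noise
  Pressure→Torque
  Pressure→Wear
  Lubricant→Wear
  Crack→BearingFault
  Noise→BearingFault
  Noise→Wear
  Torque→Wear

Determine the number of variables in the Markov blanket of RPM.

RPM's parents: Voltage.
Ch(RPM) = {Crack, Noise, Pressure}.
For each child, the remaining parents (spouses of RPM):
  parents(Pressure) \ {RPM} = {Misalign}.
  parents(Crack) \ {RPM} = {Voltage}.
  Noise's other parents are Misalign, Pressure, Voltage.
MB(RPM) = {Crack, Misalign, Noise, Pressure, Voltage}, which has 5 nodes.

5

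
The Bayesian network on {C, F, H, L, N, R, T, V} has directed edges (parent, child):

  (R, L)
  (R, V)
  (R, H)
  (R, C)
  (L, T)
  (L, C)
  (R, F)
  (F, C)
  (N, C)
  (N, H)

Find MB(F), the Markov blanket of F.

By definition, MB(F) is built from F's parents, F's children, and the co-parents of F.
F has parent R.
Ch(F) = {C}.
For each child, the remaining parents (spouses of F):
  parents(C) \ {F} = {L, N, R}.
MB(F) = {C, L, N, R}.

{C, L, N, R}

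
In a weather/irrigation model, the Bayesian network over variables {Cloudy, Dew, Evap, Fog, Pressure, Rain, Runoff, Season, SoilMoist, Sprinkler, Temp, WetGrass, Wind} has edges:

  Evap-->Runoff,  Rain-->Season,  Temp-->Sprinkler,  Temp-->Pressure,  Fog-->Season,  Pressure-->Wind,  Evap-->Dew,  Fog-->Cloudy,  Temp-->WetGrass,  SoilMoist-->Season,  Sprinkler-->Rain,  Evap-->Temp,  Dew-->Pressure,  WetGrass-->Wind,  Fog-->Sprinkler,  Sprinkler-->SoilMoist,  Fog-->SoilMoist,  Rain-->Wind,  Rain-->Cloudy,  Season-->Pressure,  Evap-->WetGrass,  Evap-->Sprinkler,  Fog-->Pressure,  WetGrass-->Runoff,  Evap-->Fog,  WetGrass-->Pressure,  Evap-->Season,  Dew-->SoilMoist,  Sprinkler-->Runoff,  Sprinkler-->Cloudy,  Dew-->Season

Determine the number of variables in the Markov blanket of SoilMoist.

6

SoilMoist has child Season.
SoilMoist has parents Dew, Fog, Sprinkler.
Other parents of SoilMoist's children:
  Season's other parents are Dew, Evap, Fog, Rain.
MB(SoilMoist) = {Dew, Evap, Fog, Rain, Season, Sprinkler}, which has 6 nodes.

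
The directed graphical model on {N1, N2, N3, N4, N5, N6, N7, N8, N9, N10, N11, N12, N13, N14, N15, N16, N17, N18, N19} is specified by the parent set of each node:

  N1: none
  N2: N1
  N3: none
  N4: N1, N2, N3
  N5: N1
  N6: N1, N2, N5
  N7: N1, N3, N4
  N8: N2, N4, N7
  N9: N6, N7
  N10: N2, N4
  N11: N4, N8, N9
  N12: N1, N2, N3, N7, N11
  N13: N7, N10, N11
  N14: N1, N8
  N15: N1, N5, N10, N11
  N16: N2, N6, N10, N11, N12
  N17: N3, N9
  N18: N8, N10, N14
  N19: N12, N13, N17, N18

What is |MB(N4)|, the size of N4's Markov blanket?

By definition, MB(N4) is built from N4's parents, N4's children, and the co-parents of N4.
Pa(N4) = {N1, N2, N3}.
Children of N4: N7, N8, N10, N11.
Co-parents of N4 (other parents of its children):
  N7's other parents are N1, N3.
  parents(N8) \ {N4} = {N2, N7}.
  parents(N10) \ {N4} = {N2}.
  N11's other parents are N8, N9.
MB(N4) = {N1, N2, N3, N7, N8, N9, N10, N11}, which has 8 nodes.

8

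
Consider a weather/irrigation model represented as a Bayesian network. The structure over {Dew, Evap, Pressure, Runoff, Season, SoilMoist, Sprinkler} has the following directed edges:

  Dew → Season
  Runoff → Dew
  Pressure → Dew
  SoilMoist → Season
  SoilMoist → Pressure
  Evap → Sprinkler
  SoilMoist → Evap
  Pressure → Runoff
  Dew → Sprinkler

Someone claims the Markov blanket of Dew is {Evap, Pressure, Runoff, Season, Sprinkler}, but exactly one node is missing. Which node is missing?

SoilMoist

Dew has parents Pressure, Runoff.
Dew's children: Season, Sprinkler.
Other parents of Dew's children:
  Sprinkler also has parent Evap.
  parents(Season) \ {Dew} = {SoilMoist}.
MB(Dew) = {Evap, Pressure, Runoff, Season, SoilMoist, Sprinkler}.
Comparing with the claimed set, SoilMoist is missing.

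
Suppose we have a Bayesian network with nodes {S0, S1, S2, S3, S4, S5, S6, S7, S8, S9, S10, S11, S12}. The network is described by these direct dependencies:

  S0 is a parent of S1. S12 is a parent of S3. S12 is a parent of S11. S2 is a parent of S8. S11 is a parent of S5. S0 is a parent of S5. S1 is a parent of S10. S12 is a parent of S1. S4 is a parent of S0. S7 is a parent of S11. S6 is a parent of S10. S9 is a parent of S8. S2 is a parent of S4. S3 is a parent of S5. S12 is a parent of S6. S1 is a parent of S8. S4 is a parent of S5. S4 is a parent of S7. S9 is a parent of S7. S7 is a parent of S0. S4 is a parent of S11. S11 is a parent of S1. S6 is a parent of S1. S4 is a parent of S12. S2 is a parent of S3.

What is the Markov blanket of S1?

By definition, MB(S1) is built from S1's parents, S1's children, and the co-parents of S1.
S1's parents: S0, S6, S11, S12.
S1 has children S8, S10.
Co-parents of S1 (other parents of its children):
  S8 also has parents S2, S9.
  S10 also has parent S6.
MB(S1) = {S0, S2, S6, S8, S9, S10, S11, S12}.

{S0, S2, S6, S8, S9, S10, S11, S12}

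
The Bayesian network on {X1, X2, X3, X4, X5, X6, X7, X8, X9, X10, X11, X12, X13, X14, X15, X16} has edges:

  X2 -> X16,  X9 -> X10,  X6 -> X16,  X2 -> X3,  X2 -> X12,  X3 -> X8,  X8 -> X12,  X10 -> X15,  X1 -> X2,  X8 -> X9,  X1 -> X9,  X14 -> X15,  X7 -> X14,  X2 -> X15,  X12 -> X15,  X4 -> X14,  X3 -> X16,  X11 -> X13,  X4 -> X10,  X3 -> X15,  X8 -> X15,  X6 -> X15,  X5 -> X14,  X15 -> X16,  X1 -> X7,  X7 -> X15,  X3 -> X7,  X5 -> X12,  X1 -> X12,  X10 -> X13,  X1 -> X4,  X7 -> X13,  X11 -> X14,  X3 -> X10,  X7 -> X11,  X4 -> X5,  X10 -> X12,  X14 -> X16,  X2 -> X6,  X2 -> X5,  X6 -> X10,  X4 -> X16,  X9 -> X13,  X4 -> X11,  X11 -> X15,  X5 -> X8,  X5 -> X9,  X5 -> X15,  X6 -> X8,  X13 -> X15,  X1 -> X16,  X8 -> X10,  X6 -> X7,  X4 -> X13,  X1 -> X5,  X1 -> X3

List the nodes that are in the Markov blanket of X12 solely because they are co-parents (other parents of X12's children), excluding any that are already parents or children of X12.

Children of X12: X15.
  X15's other parents are X2, X3, X5, X6, X7, X8, X10, X11, X13, X14.
Excluding nodes already adjacent to X12 (X1, X2, X5, X8, X10, X15), the co-parent-only contribution is {X3, X6, X7, X11, X13, X14}.

{X3, X6, X7, X11, X13, X14}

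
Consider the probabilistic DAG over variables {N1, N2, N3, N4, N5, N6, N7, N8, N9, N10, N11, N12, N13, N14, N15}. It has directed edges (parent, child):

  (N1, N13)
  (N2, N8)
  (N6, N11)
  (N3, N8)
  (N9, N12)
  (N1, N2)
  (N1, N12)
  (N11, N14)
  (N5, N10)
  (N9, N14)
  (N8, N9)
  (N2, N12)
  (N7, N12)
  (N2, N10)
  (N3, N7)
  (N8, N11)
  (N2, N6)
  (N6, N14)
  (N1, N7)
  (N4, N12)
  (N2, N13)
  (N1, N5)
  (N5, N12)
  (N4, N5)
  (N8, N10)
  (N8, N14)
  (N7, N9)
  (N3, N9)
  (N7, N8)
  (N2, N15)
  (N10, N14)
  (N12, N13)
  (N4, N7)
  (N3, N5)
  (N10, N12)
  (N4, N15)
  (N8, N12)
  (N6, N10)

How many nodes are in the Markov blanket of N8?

12

N8 has parents N2, N3, N7.
N8 has children N9, N10, N11, N12, N14.
For each child, the remaining parents (spouses of N8):
  N9 also has parents N3, N7.
  parents(N10) \ {N8} = {N2, N5, N6}.
  parents(N11) \ {N8} = {N6}.
  parents(N12) \ {N8} = {N1, N2, N4, N5, N7, N9, N10}.
  N14 also has parents N6, N9, N10, N11.
MB(N8) = {N1, N2, N3, N4, N5, N6, N7, N9, N10, N11, N12, N14}, which has 12 nodes.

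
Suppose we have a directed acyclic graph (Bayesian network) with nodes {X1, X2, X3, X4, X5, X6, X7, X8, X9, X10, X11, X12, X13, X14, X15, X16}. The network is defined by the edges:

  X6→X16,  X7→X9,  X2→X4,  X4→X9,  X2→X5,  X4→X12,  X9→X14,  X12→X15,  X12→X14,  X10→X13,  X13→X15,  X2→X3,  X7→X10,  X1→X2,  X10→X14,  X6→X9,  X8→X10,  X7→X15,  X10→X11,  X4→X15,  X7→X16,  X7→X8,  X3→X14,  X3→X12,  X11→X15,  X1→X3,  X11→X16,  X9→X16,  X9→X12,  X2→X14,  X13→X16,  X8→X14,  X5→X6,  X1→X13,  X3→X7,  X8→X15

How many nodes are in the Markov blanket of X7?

X7's children: X8, X9, X10, X15, X16.
X7 has parent X3.
Parents of each child, excluding X7:
  X8 has no other parent.
  X9's other parents are X4, X6.
  X10's other parent is X8.
  parents(X15) \ {X7} = {X4, X8, X11, X12, X13}.
  parents(X16) \ {X7} = {X6, X9, X11, X13}.
MB(X7) = {X3, X4, X6, X8, X9, X10, X11, X12, X13, X15, X16}, which has 11 nodes.

11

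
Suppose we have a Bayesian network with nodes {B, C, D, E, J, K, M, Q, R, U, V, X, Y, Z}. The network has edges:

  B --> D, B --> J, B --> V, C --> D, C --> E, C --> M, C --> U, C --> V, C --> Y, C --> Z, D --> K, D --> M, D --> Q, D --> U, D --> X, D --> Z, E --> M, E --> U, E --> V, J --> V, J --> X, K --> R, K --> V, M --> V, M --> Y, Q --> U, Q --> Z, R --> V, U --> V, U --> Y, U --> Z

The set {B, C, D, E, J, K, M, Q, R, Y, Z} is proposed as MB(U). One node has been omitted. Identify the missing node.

By definition, MB(U) is built from U's parents, U's children, and the co-parents of U.
Parents of U: C, D, E, Q.
U's children: V, Y, Z.
Other parents of U's children:
  V: B, C, E, J, K, M, R
  Y: C, M
  Z: C, D, Q
MB(U) = {B, C, D, E, J, K, M, Q, R, V, Y, Z}.
Comparing with the claimed set, V is missing.

V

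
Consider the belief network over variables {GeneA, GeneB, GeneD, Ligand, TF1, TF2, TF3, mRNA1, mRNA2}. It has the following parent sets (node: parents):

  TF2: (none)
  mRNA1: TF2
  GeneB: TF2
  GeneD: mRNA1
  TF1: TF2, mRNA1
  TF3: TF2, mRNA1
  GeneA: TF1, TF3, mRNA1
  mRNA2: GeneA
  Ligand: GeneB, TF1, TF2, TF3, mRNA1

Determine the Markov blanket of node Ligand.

Ligand has parents GeneB, TF1, TF2, TF3, mRNA1.
Children of Ligand: none.
With no children, Ligand has no spouses; the co-parent set is empty.
Taking the union gives {GeneB, TF1, TF2, TF3, mRNA1}.

{GeneB, TF1, TF2, TF3, mRNA1}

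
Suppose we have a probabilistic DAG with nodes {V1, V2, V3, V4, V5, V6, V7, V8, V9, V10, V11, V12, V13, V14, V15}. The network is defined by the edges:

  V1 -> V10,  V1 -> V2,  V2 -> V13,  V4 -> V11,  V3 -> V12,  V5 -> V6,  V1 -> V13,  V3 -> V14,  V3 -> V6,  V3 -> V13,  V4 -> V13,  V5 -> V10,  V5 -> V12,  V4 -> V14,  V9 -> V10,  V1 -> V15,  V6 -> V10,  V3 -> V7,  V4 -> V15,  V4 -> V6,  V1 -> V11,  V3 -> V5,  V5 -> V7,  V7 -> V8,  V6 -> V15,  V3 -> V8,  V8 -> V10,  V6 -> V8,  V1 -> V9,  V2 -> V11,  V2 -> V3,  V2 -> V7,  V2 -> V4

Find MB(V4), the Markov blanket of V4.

By definition, MB(V4) is built from V4's parents, V4's children, and the co-parents of V4.
Ch(V4) = {V6, V11, V13, V14, V15}.
V4 has parent V2.
Parents of each child, excluding V4:
  parents(V6) \ {V4} = {V3, V5}.
  V11 also has parents V1, V2.
  parents(V13) \ {V4} = {V1, V2, V3}.
  V14 also has parent V3.
  V15 also has parents V1, V6.
Taking the union gives {V1, V2, V3, V5, V6, V11, V13, V14, V15}.

{V1, V2, V3, V5, V6, V11, V13, V14, V15}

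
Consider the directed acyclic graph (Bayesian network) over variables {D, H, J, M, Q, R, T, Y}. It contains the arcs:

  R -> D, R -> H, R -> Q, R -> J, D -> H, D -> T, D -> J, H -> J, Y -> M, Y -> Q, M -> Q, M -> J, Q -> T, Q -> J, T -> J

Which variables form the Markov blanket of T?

Parents of T: D, Q.
Children of T: J.
For each child, the remaining parents (spouses of T):
  J's other parents are D, H, M, Q, R.
So the Markov blanket of T is {D, H, J, M, Q, R}.

{D, H, J, M, Q, R}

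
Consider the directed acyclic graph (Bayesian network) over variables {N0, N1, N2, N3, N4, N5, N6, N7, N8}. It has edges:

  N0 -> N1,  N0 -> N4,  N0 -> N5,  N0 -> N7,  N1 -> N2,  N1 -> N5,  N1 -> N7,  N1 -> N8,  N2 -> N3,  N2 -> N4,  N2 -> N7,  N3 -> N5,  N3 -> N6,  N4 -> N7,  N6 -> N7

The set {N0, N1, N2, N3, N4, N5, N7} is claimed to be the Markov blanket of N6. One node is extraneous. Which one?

Recall MB(v) = parents ∪ children ∪ spouses, where spouses are the other parents of v's children.
Ch(N6) = {N7}.
N6's parents: N3.
Co-parents of N6 (other parents of its children):
  parents(N7) \ {N6} = {N0, N1, N2, N4}.
MB(N6) = {N0, N1, N2, N3, N4, N7}.
N5 is neither a parent, child, nor co-parent of N6, so it does not belong.

N5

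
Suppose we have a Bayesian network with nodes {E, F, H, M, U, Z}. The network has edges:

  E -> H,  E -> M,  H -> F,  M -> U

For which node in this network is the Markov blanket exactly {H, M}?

E

The target node must have every member of {H, M} as a parent, child, or co-parent, and no others.
Parents of E: none; children: H, M; co-parents: none.
These exactly cover the given set, so the node is E.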